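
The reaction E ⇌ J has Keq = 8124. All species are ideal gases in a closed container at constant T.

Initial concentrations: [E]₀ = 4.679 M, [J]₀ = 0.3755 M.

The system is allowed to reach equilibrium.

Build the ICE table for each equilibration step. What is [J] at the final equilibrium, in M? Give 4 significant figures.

Q₀ = 0.08025 vs Keq = 8124 ⇒ Q<K, forward
Step 1:
                    E           J
  Initial       4.679      0.3755
  Change       -4.678       4.678
  Equil    6.2209e-04       5.054
  solve Keq expr → x = 4.678; check Q = 8124

[J]_eq = 5.054 M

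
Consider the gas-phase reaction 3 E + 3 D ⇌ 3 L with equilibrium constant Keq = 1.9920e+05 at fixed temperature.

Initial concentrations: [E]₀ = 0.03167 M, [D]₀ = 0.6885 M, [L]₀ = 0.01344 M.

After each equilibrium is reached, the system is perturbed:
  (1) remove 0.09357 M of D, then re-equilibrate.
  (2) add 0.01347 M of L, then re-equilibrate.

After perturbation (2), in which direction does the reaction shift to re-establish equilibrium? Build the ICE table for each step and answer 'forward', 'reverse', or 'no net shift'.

Direction: reverse

Q₀ = 0.2342 vs Keq = 1.9920e+05 ⇒ Q<K, forward
Step 1:
                    E           D           L
  init        0.03167      0.6885     0.01344
  Δ          -0.03053    -0.03053     0.03053
  eq         0.001144       0.658     0.04397
  solve Keq expr → x = 0.01018; check Q = 1.9920e+05
Then remove 0.09357 M of D.
Step 2:
                    E           D           L
  init       0.001144      0.5644     0.04397
  Δ        1.8368e-04  1.8368e-04 -1.8368e-04
  eq         0.001328      0.5646     0.04378
  solve Keq expr → x = -6.1225e-05; check Q = 1.9920e+05
Then add 0.01347 M of L.
Step 3:
                    E           D           L
  init       0.001328      0.5646     0.05725
  Δ        3.9532e-04  3.9532e-04 -3.9532e-04
  eq         0.001723       0.565     0.05686
  solve Keq expr → x = -1.3177e-04; check Q = 1.9920e+05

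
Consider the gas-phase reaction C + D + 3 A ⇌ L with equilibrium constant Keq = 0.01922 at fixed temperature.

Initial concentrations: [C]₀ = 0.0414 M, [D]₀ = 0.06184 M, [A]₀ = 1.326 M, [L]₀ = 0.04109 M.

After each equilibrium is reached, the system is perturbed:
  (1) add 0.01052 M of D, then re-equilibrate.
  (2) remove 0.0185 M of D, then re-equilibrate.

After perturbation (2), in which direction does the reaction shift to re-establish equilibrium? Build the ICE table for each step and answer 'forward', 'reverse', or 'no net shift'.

Direction: reverse

Q₀ = 6.884 vs Keq = 0.01922 ⇒ Q>K, reverse
Step 1:
                  C         D         A         L
  I          0.0414   0.06184     1.326   0.04109
  C          0.0406    0.0406    0.1218   -0.0406
  E           0.082    0.1024     1.448 4.8996e-04
  solve Keq expr → x = -0.0406; check Q = 0.01922
Then add 0.01052 M of D.
Step 2:
                  C         D         A         L
  I           0.082     0.113     1.448 4.8996e-04
  C       -4.9586e-05 -4.9586e-05 -1.4876e-04 4.9586e-05
  E         0.08195    0.1129     1.448 5.3955e-04
  solve Keq expr → x = 4.9586e-05; check Q = 0.01922
Then remove 0.0185 M of D.
Step 3:
                  C         D         A         L
  I         0.08195   0.09441     1.448 5.3955e-04
  C       8.7260e-05 8.7260e-05 2.6178e-04 -8.7260e-05
  E         0.08204    0.0945     1.448 4.5229e-04
  solve Keq expr → x = -8.7260e-05; check Q = 0.01922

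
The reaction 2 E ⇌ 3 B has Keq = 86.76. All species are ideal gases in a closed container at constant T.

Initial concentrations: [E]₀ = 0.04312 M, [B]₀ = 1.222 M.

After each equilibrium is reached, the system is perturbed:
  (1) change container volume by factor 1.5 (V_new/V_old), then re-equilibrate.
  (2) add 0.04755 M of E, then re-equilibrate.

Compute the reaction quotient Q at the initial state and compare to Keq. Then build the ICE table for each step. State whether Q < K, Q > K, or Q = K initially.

Q₀ = 981.4; Q > K (proceeds reverse)

Q₀ = 981.4 vs Keq = 86.76 ⇒ Q>K, reverse
Step 1:
                   E          B
  I          0.04312      1.222
  C          0.08086    -0.1213
  E            0.124      1.101
  solve Keq expr → x = -0.04043; check Q = 86.76
Then change container volume by factor 1.5 (V_new/V_old).
Step 2:
                   E          B
  I          0.08265     0.7338
  C         -0.01255    0.01883
  E           0.0701     0.7526
  solve Keq expr → x = 0.006276; check Q = 86.76
Then add 0.04755 M of E.
Step 3:
                   E          B
  I           0.1177     0.7526
  C         -0.03918    0.05877
  E          0.07847     0.8114
  solve Keq expr → x = 0.01959; check Q = 86.76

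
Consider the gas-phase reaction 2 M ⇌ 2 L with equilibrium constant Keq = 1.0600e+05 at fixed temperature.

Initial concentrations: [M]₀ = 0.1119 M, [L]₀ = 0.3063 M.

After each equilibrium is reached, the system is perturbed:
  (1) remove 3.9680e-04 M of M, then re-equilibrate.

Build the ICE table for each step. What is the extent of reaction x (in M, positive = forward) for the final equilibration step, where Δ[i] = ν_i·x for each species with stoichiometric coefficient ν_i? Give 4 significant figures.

x = -1.9779e-04 M

Q₀ = 7.493 vs Keq = 1.0600e+05 ⇒ Q<K, forward
Step 1:
                    M           L
  I            0.1119      0.3063
  C           -0.1106      0.1106
  E          0.001281      0.4169
  solve Keq expr → x = 0.05531; check Q = 1.0600e+05
Then remove 3.9680e-04 M of M.
Step 2:
                    M           L
  I        8.8376e-04      0.4169
  C        3.9558e-04 -3.9558e-04
  E          0.001279      0.4165
  solve Keq expr → x = -1.9779e-04; check Q = 1.0600e+05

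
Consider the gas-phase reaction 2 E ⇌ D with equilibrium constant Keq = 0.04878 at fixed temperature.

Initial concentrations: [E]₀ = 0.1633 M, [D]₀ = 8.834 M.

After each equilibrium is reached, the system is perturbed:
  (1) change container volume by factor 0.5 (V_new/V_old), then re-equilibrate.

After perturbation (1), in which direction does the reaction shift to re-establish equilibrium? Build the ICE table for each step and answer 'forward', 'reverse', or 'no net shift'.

Direction: forward

Q₀ = 331.3 vs Keq = 0.04878 ⇒ Q>K, reverse
Step 1:
                    E           D
  I            0.1633       8.834
  C              9.17      -4.585
  E             9.333       4.249
  solve Keq expr → x = -4.585; check Q = 0.04878
Then change container volume by factor 0.5 (V_new/V_old).
Step 2:
                    E           D
  I             18.67       8.498
  C            -3.997       1.999
  E             14.67        10.5
  solve Keq expr → x = 1.999; check Q = 0.04878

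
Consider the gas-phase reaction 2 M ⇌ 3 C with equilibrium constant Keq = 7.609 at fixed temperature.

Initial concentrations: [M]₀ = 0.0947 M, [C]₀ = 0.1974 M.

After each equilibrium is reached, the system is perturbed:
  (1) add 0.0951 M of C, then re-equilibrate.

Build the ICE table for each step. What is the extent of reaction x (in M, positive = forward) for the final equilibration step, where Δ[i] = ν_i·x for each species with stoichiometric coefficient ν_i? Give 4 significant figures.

Q₀ = 0.8577 vs Keq = 7.609 ⇒ Q<K, forward
Step 1:
                   M          C
  init        0.0947     0.1974
  Δ         -0.04519    0.06779
  eq         0.04951     0.2652
  solve Keq expr → x = 0.0226; check Q = 7.609
Then add 0.0951 M of C.
Step 2:
                   M          C
  init       0.04951     0.3603
  Δ          0.01953   -0.02929
  eq         0.06904      0.331
  solve Keq expr → x = -0.009764; check Q = 7.609

x = -0.009764 M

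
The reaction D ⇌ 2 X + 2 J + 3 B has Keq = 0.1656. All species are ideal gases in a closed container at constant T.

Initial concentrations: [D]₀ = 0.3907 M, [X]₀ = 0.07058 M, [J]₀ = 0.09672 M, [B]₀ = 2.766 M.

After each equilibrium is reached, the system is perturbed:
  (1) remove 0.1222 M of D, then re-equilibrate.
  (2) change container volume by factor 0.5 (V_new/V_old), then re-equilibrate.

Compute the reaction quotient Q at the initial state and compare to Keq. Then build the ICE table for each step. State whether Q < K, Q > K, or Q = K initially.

Q₀ = 0.002524; Q < K (proceeds forward)

Q₀ = 0.002524 vs Keq = 0.1656 ⇒ Q<K, forward
Step 1:
                   D          X          J          B
  Initial     0.3907    0.07058    0.09672      2.766
  Change    -0.06511     0.1302     0.1302     0.1953
  Equil       0.3256     0.2008     0.2269      2.961
  solve Keq expr → x = 0.06511; check Q = 0.1656
Then remove 0.1222 M of D.
Step 2:
                   D          X          J          B
  Initial     0.2034     0.2008     0.2269      2.961
  Change    0.009951    -0.0199    -0.0199   -0.02985
  Equil       0.2133     0.1809      0.207      2.931
  solve Keq expr → x = -0.009951; check Q = 0.1656
Then change container volume by factor 0.5 (V_new/V_old).
Step 3:
                   D          X          J          B
  Initial     0.4267     0.3618     0.4141      5.863
  Change      0.1167    -0.2335    -0.2335    -0.3502
  Equil       0.5434     0.1283     0.1806      5.513
  solve Keq expr → x = -0.1167; check Q = 0.1656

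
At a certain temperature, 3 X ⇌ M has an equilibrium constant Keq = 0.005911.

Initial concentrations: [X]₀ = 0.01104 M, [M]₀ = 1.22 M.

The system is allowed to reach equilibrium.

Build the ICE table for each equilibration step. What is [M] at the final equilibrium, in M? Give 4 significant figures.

Q₀ = 9.0668e+05 vs Keq = 0.005911 ⇒ Q>K, reverse
Step 1:
                  X         M
  I         0.01104      1.22
  C           3.117    -1.039
  E           3.128    0.1809
  solve Keq expr → x = -1.039; check Q = 0.005911

[M]_eq = 0.1809 M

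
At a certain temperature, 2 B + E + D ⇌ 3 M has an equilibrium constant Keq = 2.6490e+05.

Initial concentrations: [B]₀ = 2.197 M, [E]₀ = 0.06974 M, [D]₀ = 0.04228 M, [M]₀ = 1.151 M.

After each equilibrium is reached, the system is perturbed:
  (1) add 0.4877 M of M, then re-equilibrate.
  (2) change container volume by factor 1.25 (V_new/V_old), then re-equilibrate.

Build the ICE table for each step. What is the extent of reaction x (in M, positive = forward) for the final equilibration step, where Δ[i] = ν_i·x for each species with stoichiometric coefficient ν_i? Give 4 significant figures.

x = -3.3360e-05 M

Q₀ = 107.1 vs Keq = 2.6490e+05 ⇒ Q<K, forward
Step 1:
                    B           E           D           M
  init          2.197     0.06974     0.04228       1.151
  Δ          -0.08443    -0.04222    -0.04222      0.1266
  eq            2.113     0.02752  6.4094e-05       1.278
  solve Keq expr → x = 0.04222; check Q = 2.6490e+05
Then add 0.4877 M of M.
Step 2:
                    B           E           D           M
  init          2.113     0.02752  6.4094e-05       1.765
  Δ        2.0844e-04  1.0422e-04  1.0422e-04 -3.1266e-04
  eq            2.113     0.02763  1.6831e-04       1.765
  solve Keq expr → x = -1.0422e-04; check Q = 2.6490e+05
Then change container volume by factor 1.25 (V_new/V_old).
Step 3:
                    B           E           D           M
  init           1.69      0.0221  1.3465e-04       1.412
  Δ        6.6720e-05  3.3360e-05  3.3360e-05 -1.0008e-04
  eq             1.69     0.02214  1.6801e-04       1.412
  solve Keq expr → x = -3.3360e-05; check Q = 2.6490e+05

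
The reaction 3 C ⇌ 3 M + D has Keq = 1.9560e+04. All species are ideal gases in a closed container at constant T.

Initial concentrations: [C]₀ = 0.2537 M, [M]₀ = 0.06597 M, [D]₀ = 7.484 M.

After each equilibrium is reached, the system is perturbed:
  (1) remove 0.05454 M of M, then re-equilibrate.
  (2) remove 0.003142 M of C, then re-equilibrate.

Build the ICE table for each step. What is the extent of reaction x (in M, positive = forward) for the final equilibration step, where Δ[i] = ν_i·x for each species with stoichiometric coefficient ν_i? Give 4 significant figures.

Q₀ = 0.1316 vs Keq = 1.9560e+04 ⇒ Q<K, forward
Step 1:
                    C           M           D
  I            0.2537     0.06597       7.484
  C            -0.232       0.232     0.07733
  E           0.02171       0.298       7.561
  solve Keq expr → x = 0.07733; check Q = 1.9560e+04
Then remove 0.05454 M of M.
Step 2:
                    C           M           D
  I           0.02171      0.2434       7.561
  C         -0.003702    0.003702    0.001234
  E             0.018      0.2471       7.563
  solve Keq expr → x = 0.001234; check Q = 1.9560e+04
Then remove 0.003142 M of C.
Step 3:
                    C           M           D
  I           0.01486      0.2471       7.563
  C          0.002928   -0.002928 -9.7598e-04
  E           0.01779      0.2442       7.562
  solve Keq expr → x = -9.7598e-04; check Q = 1.9560e+04

x = -9.7598e-04 M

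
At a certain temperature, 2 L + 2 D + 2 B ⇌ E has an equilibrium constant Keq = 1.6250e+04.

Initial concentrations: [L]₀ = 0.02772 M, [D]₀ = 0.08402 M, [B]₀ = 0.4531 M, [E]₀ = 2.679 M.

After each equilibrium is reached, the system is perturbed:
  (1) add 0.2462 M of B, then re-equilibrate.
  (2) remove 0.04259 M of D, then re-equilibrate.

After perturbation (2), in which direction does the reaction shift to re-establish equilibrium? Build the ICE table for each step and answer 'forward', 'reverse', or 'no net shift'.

Direction: reverse

Q₀ = 2.4057e+06 vs Keq = 1.6250e+04 ⇒ Q>K, reverse
Step 1:
                   L          D          B          E
  init       0.02772    0.08402     0.4531      2.679
  Δ          0.09857    0.09857    0.09857   -0.04929
  eq          0.1263     0.1826     0.5517       2.63
  solve Keq expr → x = -0.04929; check Q = 1.6250e+04
Then add 0.2462 M of B.
Step 2:
                   L          D          B          E
  init        0.1263     0.1826     0.7979       2.63
  Δ         -0.02311   -0.02311   -0.02311    0.01155
  eq          0.1032     0.1595     0.7748      2.641
  solve Keq expr → x = 0.01155; check Q = 1.6250e+04
Then remove 0.04259 M of D.
Step 3:
                   L          D          B          E
  init        0.1032     0.1169     0.7748      2.641
  Δ          0.01695    0.01695    0.01695  -0.008473
  eq          0.1201     0.1338     0.7917      2.633
  solve Keq expr → x = -0.008473; check Q = 1.6250e+04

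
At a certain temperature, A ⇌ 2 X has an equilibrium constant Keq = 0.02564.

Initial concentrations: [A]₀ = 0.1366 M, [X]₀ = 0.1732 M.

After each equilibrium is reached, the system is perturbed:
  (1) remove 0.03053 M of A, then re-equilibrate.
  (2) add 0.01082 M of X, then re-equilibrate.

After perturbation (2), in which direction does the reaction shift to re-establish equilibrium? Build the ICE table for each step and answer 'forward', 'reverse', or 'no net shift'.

Direction: reverse

Q₀ = 0.2196 vs Keq = 0.02564 ⇒ Q>K, reverse
Step 1:
                    A           X
  Initial      0.1366      0.1732
  Change      0.05184     -0.1037
  Equil        0.1884     0.06951
  solve Keq expr → x = -0.05184; check Q = 0.02564
Then remove 0.03053 M of A.
Step 2:
                    A           X
  Initial      0.1579     0.06951
  Change     0.002672   -0.005343
  Equil        0.1606     0.06417
  solve Keq expr → x = -0.002672; check Q = 0.02564
Then add 0.01082 M of X.
Step 3:
                    A           X
  Initial      0.1606     0.07499
  Change     0.004922   -0.009844
  Equil        0.1655     0.06514
  solve Keq expr → x = -0.004922; check Q = 0.02564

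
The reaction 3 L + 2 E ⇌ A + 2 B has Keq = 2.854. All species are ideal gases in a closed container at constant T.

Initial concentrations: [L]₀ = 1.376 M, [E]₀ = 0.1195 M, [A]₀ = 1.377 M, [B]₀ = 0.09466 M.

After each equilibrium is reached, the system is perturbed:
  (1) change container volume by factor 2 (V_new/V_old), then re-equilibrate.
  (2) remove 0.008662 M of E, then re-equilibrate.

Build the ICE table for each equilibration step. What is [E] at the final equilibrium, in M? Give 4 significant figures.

[E]_eq = 0.04598 M

Q₀ = 0.3316 vs Keq = 2.854 ⇒ Q<K, forward
Step 1:
                   L          E          A          B
  Initial      1.376     0.1195      1.377    0.09466
  Change     -0.0761   -0.05073    0.02537    0.05073
  Equil          1.3    0.06877      1.402     0.1454
  solve Keq expr → x = 0.02537; check Q = 2.854
Then change container volume by factor 2 (V_new/V_old).
Step 2:
                   L          E          A          B
  Initial       0.65    0.03438     0.7012     0.0727
  Change     0.02409    0.01606  -0.008029   -0.01606
  Equil        0.674    0.05044     0.6932    0.05664
  solve Keq expr → x = -0.008029; check Q = 2.854
Then remove 0.008662 M of E.
Step 3:
                   L          E          A          B
  Initial      0.674    0.04178     0.6932    0.05664
  Change    0.006303   0.004202  -0.002101  -0.004202
  Equil       0.6803    0.04598     0.6911    0.05244
  solve Keq expr → x = -0.002101; check Q = 2.854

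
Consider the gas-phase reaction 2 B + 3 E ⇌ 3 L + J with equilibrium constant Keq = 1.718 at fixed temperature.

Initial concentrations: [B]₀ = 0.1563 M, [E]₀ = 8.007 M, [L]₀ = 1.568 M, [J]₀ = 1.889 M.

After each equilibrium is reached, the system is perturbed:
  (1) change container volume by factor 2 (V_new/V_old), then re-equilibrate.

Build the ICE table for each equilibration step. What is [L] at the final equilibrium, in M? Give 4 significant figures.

[L]_eq = 0.8008 M

Q₀ = 0.5807 vs Keq = 1.718 ⇒ Q<K, forward
Step 1:
                   B          E          L          J
  Initial     0.1563      8.007      1.568      1.889
  Change    -0.05577   -0.08365    0.08365    0.02788
  Equil       0.1005      7.923      1.652      1.917
  solve Keq expr → x = 0.02788; check Q = 1.718
Then change container volume by factor 2 (V_new/V_old).
Step 2:
                   B          E          L          J
  Initial    0.05027      3.962     0.8258     0.9584
  Change     0.01668    0.02502   -0.02502  -0.008341
  Equil      0.06695      3.987     0.8008     0.9501
  solve Keq expr → x = -0.008341; check Q = 1.718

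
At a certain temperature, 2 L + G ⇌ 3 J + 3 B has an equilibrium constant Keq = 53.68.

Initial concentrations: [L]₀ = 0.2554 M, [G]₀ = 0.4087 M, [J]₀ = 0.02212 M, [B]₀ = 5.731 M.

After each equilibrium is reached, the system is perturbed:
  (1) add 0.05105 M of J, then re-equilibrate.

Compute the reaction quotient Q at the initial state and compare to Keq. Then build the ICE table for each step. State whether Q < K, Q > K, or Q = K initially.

Q₀ = 0.07642; Q < K (proceeds forward)

Q₀ = 0.07642 vs Keq = 53.68 ⇒ Q<K, forward
Step 1:
                    L           G           J           B
  I            0.2554      0.4087     0.02212       5.731
  C          -0.08127    -0.04064      0.1219      0.1219
  E            0.1741      0.3681       0.144       5.853
  solve Keq expr → x = 0.04064; check Q = 53.68
Then add 0.05105 M of J.
Step 2:
                    L           G           J           B
  I            0.1741      0.3681      0.1951       5.853
  C           0.02374     0.01187     -0.0356     -0.0356
  E            0.1979      0.3799      0.1595       5.817
  solve Keq expr → x = -0.01187; check Q = 53.68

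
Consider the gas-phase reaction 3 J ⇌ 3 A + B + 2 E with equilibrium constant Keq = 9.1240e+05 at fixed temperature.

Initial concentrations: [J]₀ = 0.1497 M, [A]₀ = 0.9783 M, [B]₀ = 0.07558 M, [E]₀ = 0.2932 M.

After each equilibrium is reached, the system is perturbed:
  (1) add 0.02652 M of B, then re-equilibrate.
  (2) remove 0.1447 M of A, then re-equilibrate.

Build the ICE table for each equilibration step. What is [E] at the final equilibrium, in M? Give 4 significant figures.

Q₀ = 1.813 vs Keq = 9.1240e+05 ⇒ Q<K, forward
Step 1:
                    J           A           B           E
  I            0.1497      0.9783     0.07558      0.2932
  C           -0.1466      0.1466     0.04887     0.09774
  E          0.003096       1.125      0.1244      0.3909
  solve Keq expr → x = 0.04887; check Q = 9.1240e+05
Then add 0.02652 M of B.
Step 2:
                    J           A           B           E
  I          0.003096       1.125       0.151      0.3909
  C        2.0405e-04 -2.0405e-04 -6.8018e-05 -1.3604e-04
  E            0.0033       1.125      0.1509      0.3908
  solve Keq expr → x = -6.8018e-05; check Q = 9.1240e+05
Then remove 0.1447 M of A.
Step 3:
                    J           A           B           E
  I            0.0033        0.98      0.1509      0.3908
  C       -4.2106e-04  4.2106e-04  1.4035e-04  2.8070e-04
  E          0.002879      0.9804       0.151      0.3911
  solve Keq expr → x = 1.4035e-04; check Q = 9.1240e+05

[E]_eq = 0.3911 M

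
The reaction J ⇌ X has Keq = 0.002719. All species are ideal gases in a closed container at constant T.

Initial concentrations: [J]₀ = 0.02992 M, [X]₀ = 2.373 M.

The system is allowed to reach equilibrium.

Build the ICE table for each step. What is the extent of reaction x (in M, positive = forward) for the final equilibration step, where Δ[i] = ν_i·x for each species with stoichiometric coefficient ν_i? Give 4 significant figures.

x = -2.366 M

Q₀ = 79.31 vs Keq = 0.002719 ⇒ Q>K, reverse
Step 1:
                   J          X
  I          0.02992      2.373
  C            2.366     -2.366
  E            2.396   0.006516
  solve Keq expr → x = -2.366; check Q = 0.002719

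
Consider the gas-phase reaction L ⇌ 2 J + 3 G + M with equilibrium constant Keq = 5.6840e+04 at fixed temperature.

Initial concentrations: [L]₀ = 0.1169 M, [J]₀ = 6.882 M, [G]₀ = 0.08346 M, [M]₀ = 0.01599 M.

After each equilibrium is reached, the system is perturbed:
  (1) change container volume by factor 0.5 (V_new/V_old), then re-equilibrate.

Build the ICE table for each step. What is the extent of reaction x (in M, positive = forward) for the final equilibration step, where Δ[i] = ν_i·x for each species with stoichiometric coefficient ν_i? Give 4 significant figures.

Q₀ = 0.003766 vs Keq = 5.6840e+04 ⇒ Q<K, forward
Step 1:
                  L         J         G         M
  init       0.1169     6.882   0.08346   0.01599
  Δ         -0.1169    0.2338    0.3507    0.1169
  eq      9.6853e-06     7.116    0.4341    0.1329
  solve Keq expr → x = 0.1169; check Q = 5.6840e+04
Then change container volume by factor 0.5 (V_new/V_old).
Step 2:
                  L         J         G         M
  init    1.9371e-05     14.23    0.8683    0.2658
  Δ       5.9519e-04  -0.00119 -0.001786 -5.9519e-04
  eq      6.1456e-04     14.23    0.8665    0.2652
  solve Keq expr → x = -5.9519e-04; check Q = 5.6840e+04

x = -5.9519e-04 M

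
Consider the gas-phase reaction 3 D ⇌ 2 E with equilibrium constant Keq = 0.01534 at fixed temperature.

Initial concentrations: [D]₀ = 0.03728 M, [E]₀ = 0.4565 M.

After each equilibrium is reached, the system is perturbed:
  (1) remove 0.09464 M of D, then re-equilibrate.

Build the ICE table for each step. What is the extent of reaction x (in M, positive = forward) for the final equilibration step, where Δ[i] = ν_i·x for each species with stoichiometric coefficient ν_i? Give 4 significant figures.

x = -0.005562 M

Q₀ = 4022 vs Keq = 0.01534 ⇒ Q>K, reverse
Step 1:
                    D           E
  I           0.03728      0.4565
  C             0.592     -0.3947
  E            0.6293     0.06183
  solve Keq expr → x = -0.1973; check Q = 0.01534
Then remove 0.09464 M of D.
Step 2:
                    D           E
  I            0.5346     0.06183
  C           0.01669    -0.01112
  E            0.5513      0.0507
  solve Keq expr → x = -0.005562; check Q = 0.01534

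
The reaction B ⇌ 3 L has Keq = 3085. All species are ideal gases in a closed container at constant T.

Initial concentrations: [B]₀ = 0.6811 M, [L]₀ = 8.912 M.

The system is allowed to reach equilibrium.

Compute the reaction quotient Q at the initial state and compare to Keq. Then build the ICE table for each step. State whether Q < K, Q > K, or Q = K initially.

Q₀ = 1039; Q < K (proceeds forward)

Q₀ = 1039 vs Keq = 3085 ⇒ Q<K, forward
Step 1:
                  B         L
  I          0.6811     8.912
  C         -0.3582     1.075
  E          0.3229     9.987
  solve Keq expr → x = 0.3582; check Q = 3085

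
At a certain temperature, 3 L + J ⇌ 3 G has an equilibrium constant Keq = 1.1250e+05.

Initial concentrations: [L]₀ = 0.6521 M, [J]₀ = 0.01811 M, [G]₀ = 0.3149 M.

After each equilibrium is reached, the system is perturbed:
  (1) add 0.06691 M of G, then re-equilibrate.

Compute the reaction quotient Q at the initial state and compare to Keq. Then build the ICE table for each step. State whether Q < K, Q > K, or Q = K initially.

Q₀ = 6.218 vs Keq = 1.1250e+05 ⇒ Q<K, forward
Step 1:
                  L         J         G
  Initial    0.6521   0.01811    0.3149
  Change   -0.05432  -0.01811   0.05432
  Equil      0.5978 2.0946e-06    0.3692
  solve Keq expr → x = 0.01811; check Q = 1.1250e+05
Then add 0.06691 M of G.
Step 2:
                  L         J         G
  Initial    0.5978 2.0946e-06    0.4361
  Change  4.0722e-06 1.3574e-06 -4.0722e-06
  Equil      0.5978 3.4520e-06    0.4361
  solve Keq expr → x = -1.3574e-06; check Q = 1.1250e+05

Q₀ = 6.218; Q < K (proceeds forward)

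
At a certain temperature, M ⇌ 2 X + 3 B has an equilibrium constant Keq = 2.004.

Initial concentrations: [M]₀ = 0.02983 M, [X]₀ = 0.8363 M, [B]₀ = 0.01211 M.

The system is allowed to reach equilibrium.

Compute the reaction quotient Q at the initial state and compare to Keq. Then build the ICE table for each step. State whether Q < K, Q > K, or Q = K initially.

Q₀ = 4.1639e-05 vs Keq = 2.004 ⇒ Q<K, forward
Step 1:
                   M          X          B
  init       0.02983     0.8363    0.01211
  Δ         -0.02943    0.05885    0.08828
  eq      4.0450e-04     0.8952     0.1004
  solve Keq expr → x = 0.02943; check Q = 2.004

Q₀ = 4.1639e-05; Q < K (proceeds forward)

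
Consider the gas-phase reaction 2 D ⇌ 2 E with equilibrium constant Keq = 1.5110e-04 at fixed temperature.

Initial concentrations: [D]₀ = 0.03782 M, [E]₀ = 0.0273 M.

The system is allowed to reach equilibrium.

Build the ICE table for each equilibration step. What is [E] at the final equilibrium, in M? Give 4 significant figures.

[E]_eq = 7.9075e-04 M

Q₀ = 0.5211 vs Keq = 1.5110e-04 ⇒ Q>K, reverse
Step 1:
                  D         E
  Initial   0.03782    0.0273
  Change    0.02651  -0.02651
  Equil     0.06433 7.9075e-04
  solve Keq expr → x = -0.01325; check Q = 1.5110e-04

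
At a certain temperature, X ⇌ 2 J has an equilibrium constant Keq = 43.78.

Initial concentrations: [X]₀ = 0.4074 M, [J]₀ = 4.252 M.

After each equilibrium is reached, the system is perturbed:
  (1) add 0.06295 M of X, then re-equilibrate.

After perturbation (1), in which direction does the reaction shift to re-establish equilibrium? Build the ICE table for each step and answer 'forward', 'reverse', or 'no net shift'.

Direction: forward

Q₀ = 44.38 vs Keq = 43.78 ⇒ Q>K, reverse
Step 1:
                  X         J
  I          0.4074     4.252
  C        0.004007 -0.008015
  E          0.4114     4.244
  solve Keq expr → x = -0.004007; check Q = 43.78
Then add 0.06295 M of X.
Step 2:
                  X         J
  I          0.4744     4.244
  C        -0.04523   0.09045
  E          0.4291     4.334
  solve Keq expr → x = 0.04523; check Q = 43.78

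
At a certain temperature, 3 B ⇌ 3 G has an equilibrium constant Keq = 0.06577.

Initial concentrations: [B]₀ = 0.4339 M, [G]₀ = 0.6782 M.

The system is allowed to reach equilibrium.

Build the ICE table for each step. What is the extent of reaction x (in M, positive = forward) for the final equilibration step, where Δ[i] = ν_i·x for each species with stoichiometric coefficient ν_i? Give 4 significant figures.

x = -0.1195 M

Q₀ = 3.819 vs Keq = 0.06577 ⇒ Q>K, reverse
Step 1:
                    B           G
  I            0.4339      0.6782
  C            0.3584     -0.3584
  E            0.7923      0.3198
  solve Keq expr → x = -0.1195; check Q = 0.06577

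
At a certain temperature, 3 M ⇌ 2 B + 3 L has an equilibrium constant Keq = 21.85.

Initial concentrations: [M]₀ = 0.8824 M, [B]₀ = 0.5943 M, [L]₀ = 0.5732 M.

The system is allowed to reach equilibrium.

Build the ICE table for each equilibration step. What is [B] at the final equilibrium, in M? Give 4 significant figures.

[B]_eq = 0.9352 M

Q₀ = 0.09681 vs Keq = 21.85 ⇒ Q<K, forward
Step 1:
                  M         B         L
  I          0.8824    0.5943    0.5732
  C         -0.5114    0.3409    0.5114
  E           0.371    0.9352     1.085
  solve Keq expr → x = 0.1705; check Q = 21.85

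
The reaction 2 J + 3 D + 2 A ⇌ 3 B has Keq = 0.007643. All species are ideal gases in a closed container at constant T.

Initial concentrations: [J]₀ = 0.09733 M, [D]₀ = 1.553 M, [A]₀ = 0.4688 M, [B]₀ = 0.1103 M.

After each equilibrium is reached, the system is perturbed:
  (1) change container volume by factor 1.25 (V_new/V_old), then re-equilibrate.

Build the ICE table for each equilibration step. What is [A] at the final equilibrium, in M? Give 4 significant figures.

Q₀ = 0.1721 vs Keq = 0.007643 ⇒ Q>K, reverse
Step 1:
                  J         D         A         B
  Initial   0.09733     1.553    0.4688    0.1103
  Change    0.03809   0.05713   0.03809  -0.05713
  Equil      0.1354      1.61    0.5069   0.05317
  solve Keq expr → x = -0.01904; check Q = 0.007643
Then change container volume by factor 1.25 (V_new/V_old).
Step 2:
                  J         D         A         B
  Initial    0.1083     1.288    0.4055   0.04254
  Change   0.006133  0.009199  0.006133 -0.009199
  Equil      0.1145     1.297    0.4116   0.03334
  solve Keq expr → x = -0.003066; check Q = 0.007643

[A]_eq = 0.4116 M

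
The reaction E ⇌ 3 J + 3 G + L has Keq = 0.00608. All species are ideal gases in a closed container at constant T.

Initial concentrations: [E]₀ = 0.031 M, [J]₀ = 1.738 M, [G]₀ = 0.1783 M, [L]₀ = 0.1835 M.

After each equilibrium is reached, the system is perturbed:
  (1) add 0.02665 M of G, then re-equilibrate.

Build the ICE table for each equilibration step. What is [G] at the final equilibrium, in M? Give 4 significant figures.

[G]_eq = 0.08833 M

Q₀ = 0.1761 vs Keq = 0.00608 ⇒ Q>K, reverse
Step 1:
                   E          J          G          L
  I            0.031      1.738     0.1783     0.1835
  C          0.03182   -0.09547   -0.09547   -0.03182
  E          0.06282      1.643    0.08283     0.1517
  solve Keq expr → x = -0.03182; check Q = 0.00608
Then add 0.02665 M of G.
Step 2:
                   E          J          G          L
  I          0.06282      1.643     0.1095     0.1517
  C          0.00705   -0.02115   -0.02115   -0.00705
  E          0.06987      1.621    0.08833     0.1446
  solve Keq expr → x = -0.00705; check Q = 0.00608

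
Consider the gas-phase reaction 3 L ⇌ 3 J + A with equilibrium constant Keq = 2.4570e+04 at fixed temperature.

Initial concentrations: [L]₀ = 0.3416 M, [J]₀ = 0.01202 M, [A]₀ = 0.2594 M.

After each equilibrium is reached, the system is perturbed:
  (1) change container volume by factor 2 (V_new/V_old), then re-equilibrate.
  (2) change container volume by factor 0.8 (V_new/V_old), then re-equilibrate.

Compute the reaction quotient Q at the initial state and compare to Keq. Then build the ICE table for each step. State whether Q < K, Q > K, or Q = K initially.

Q₀ = 1.1301e-05 vs Keq = 2.4570e+04 ⇒ Q<K, forward
Step 1:
                    L           J           A
  I            0.3416     0.01202      0.2594
  C           -0.3331      0.3331       0.111
  E          0.008525      0.3451      0.3704
  solve Keq expr → x = 0.111; check Q = 2.4570e+04
Then change container volume by factor 2 (V_new/V_old).
Step 2:
                    L           J           A
  I          0.004263      0.1725      0.1852
  C       -8.6074e-04  8.6074e-04  2.8691e-04
  E          0.003402      0.1734      0.1855
  solve Keq expr → x = 2.8691e-04; check Q = 2.4570e+04
Then change container volume by factor 0.8 (V_new/V_old).
Step 3:
                    L           J           A
  I          0.004252      0.2168      0.2319
  C        3.2087e-04 -3.2087e-04 -1.0696e-04
  E          0.004573      0.2164      0.2318
  solve Keq expr → x = -1.0696e-04; check Q = 2.4570e+04

Q₀ = 1.1301e-05; Q < K (proceeds forward)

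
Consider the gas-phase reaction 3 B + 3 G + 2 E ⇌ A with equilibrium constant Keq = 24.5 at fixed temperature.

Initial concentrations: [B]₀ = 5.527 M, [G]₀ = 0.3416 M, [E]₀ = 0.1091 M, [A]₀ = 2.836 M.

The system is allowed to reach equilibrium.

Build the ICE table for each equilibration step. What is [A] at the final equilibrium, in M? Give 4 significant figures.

[A]_eq = 2.83 M

Q₀ = 35.4 vs Keq = 24.5 ⇒ Q>K, reverse
Step 1:
                  B         G         E         A
  I           5.527    0.3416    0.1091     2.836
  C         0.01767   0.01767   0.01178 -0.005891
  E           5.545    0.3593    0.1209      2.83
  solve Keq expr → x = -0.005891; check Q = 24.5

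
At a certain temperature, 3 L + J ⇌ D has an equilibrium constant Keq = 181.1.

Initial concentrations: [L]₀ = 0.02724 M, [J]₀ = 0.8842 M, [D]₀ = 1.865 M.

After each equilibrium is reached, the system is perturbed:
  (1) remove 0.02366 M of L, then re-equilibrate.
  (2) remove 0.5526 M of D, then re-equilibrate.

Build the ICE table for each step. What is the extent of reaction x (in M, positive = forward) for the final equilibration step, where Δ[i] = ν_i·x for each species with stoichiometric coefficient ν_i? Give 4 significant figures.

Q₀ = 1.0435e+05 vs Keq = 181.1 ⇒ Q>K, reverse
Step 1:
                   L          J          D
  Initial    0.02724     0.8842      1.865
  Change      0.1917    0.06389   -0.06389
  Equil       0.2189     0.9481      1.801
  solve Keq expr → x = -0.06389; check Q = 181.1
Then remove 0.02366 M of L.
Step 2:
                   L          J          D
  Initial     0.1952     0.9481      1.801
  Change     0.02277   0.007591  -0.007591
  Equil        0.218     0.9557      1.794
  solve Keq expr → x = -0.007591; check Q = 181.1
Then remove 0.5526 M of D.
Step 3:
                   L          J          D
  Initial      0.218     0.9557      1.241
  Change    -0.02422  -0.008075   0.008075
  Equil       0.1938     0.9476      1.249
  solve Keq expr → x = 0.008075; check Q = 181.1

x = 0.008075 M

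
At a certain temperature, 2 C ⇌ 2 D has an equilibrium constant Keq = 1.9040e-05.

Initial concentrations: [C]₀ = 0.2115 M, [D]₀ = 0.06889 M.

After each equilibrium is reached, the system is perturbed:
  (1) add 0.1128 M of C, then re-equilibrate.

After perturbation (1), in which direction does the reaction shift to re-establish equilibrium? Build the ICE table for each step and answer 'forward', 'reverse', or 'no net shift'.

Direction: forward

Q₀ = 0.1061 vs Keq = 1.9040e-05 ⇒ Q>K, reverse
Step 1:
                   C          D
  init        0.2115    0.06889
  Δ          0.06767   -0.06767
  eq          0.2792   0.001218
  solve Keq expr → x = -0.03384; check Q = 1.9040e-05
Then add 0.1128 M of C.
Step 2:
                   C          D
  init         0.392   0.001218
  Δ       -4.9006e-04 4.9006e-04
  eq          0.3915   0.001708
  solve Keq expr → x = 2.4503e-04; check Q = 1.9040e-05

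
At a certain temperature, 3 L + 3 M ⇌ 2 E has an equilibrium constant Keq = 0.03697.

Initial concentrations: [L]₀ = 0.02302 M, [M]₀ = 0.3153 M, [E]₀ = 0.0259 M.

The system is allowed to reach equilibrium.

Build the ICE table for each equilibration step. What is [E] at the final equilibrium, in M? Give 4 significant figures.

Q₀ = 1754 vs Keq = 0.03697 ⇒ Q>K, reverse
Step 1:
                    L           M           E
  I           0.02302      0.3153      0.0259
  C           0.03794     0.03794    -0.02529
  E           0.06096      0.3532  6.0755e-04
  solve Keq expr → x = -0.01265; check Q = 0.03697

[E]_eq = 6.0755e-04 M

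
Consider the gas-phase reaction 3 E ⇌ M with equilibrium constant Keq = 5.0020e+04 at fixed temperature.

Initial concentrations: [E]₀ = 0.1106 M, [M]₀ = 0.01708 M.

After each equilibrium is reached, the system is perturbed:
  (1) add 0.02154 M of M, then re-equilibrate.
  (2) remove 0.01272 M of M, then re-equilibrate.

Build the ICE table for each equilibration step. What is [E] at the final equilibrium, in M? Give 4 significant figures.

[E]_eq = 0.01058 M

Q₀ = 12.62 vs Keq = 5.0020e+04 ⇒ Q<K, forward
Step 1:
                   E          M
  I           0.1106    0.01708
  C          -0.1006    0.03352
  E          0.01004     0.0506
  solve Keq expr → x = 0.03352; check Q = 5.0020e+04
Then add 0.02154 M of M.
Step 2:
                   E          M
  I          0.01004    0.07214
  C         0.001238 -4.1271e-04
  E          0.01128    0.07173
  solve Keq expr → x = -4.1271e-04; check Q = 5.0020e+04
Then remove 0.01272 M of M.
Step 3:
                   E          M
  I          0.01128    0.05901
  C       -6.9656e-04 2.3219e-04
  E          0.01058    0.05924
  solve Keq expr → x = 2.3219e-04; check Q = 5.0020e+04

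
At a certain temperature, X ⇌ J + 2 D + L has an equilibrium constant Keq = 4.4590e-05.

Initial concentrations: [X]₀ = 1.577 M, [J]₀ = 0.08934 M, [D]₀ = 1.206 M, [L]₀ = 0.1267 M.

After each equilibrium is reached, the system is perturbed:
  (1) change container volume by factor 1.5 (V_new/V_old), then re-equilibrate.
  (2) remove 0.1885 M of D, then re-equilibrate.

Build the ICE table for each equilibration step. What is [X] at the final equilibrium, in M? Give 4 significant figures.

[X]_eq = 1.105 M

Q₀ = 0.01044 vs Keq = 4.4590e-05 ⇒ Q>K, reverse
Step 1:
                    X           J           D           L
  Initial       1.577     0.08934       1.206      0.1267
  Change      0.08756    -0.08756     -0.1751    -0.08756
  Equil         1.665    0.001784       1.031     0.03914
  solve Keq expr → x = -0.08756; check Q = 4.4590e-05
Then change container volume by factor 1.5 (V_new/V_old).
Step 2:
                    X           J           D           L
  Initial        1.11    0.001189      0.6873      0.0261
  Change    -0.002425    0.002425    0.004849    0.002425
  Equil         1.107    0.003614      0.6921     0.02852
  solve Keq expr → x = 0.002425; check Q = 4.4590e-05
Then remove 0.1885 M of D.
Step 3:
                    X           J           D           L
  Initial       1.107    0.003614      0.5036     0.02852
  Change     -0.00252     0.00252     0.00504     0.00252
  Equil         1.105    0.006134      0.5086     0.03104
  solve Keq expr → x = 0.00252; check Q = 4.4590e-05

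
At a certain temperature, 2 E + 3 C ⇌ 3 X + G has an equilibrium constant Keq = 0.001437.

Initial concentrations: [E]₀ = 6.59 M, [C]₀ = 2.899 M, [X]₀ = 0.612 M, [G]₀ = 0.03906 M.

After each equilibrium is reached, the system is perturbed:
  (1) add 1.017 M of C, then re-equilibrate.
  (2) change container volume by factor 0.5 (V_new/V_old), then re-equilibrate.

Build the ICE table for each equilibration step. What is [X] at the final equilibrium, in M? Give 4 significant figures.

[X]_eq = 3.465 M

Q₀ = 8.4620e-06 vs Keq = 0.001437 ⇒ Q<K, forward
Step 1:
                  E         C         X         G
  I            6.59     2.899     0.612   0.03906
  C         -0.4574   -0.6861    0.6861    0.2287
  E           6.133     2.213     1.298    0.2678
  solve Keq expr → x = 0.2287; check Q = 0.001437
Then add 1.017 M of C.
Step 2:
                  E         C         X         G
  I           6.133      3.23     1.298    0.2678
  C         -0.1729   -0.2593    0.2593   0.08644
  E            5.96     2.971     1.557    0.3542
  solve Keq expr → x = 0.08644; check Q = 0.001437
Then change container volume by factor 0.5 (V_new/V_old).
Step 3:
                  E         C         X         G
  I           11.92     5.941     3.115    0.7084
  C         -0.2332   -0.3498    0.3498    0.1166
  E           11.69     5.591     3.465     0.825
  solve Keq expr → x = 0.1166; check Q = 0.001437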